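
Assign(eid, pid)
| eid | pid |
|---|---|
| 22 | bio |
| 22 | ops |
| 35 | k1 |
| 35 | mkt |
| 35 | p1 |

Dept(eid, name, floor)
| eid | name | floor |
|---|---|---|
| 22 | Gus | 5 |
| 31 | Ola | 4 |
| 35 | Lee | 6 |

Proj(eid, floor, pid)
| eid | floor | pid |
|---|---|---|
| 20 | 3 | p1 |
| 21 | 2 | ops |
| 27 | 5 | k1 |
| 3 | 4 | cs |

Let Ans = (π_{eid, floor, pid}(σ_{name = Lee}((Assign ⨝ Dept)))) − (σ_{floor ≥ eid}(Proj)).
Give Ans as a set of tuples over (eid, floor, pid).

{(35, 6, k1), (35, 6, mkt), (35, 6, p1)}

Assign ⋈ Dept (natural join on eid): {(22, bio, Gus, 5), (22, ops, Gus, 5), (35, k1, Lee, 6), (35, mkt, Lee, 6), (35, p1, Lee, 6)}
σ[name = Lee]: keep tuples satisfying name = Lee → {(35, k1, Lee, 6), (35, mkt, Lee, 6), (35, p1, Lee, 6)}
Projecting to eid, floor, pid: {(35, 6, k1), (35, 6, mkt), (35, 6, p1)}
σ[floor ≥ eid]: keep tuples satisfying floor ≥ eid → {(3, 4, cs)}
Set difference of the two operands is {(35, 6, k1), (35, 6, mkt), (35, 6, p1)}.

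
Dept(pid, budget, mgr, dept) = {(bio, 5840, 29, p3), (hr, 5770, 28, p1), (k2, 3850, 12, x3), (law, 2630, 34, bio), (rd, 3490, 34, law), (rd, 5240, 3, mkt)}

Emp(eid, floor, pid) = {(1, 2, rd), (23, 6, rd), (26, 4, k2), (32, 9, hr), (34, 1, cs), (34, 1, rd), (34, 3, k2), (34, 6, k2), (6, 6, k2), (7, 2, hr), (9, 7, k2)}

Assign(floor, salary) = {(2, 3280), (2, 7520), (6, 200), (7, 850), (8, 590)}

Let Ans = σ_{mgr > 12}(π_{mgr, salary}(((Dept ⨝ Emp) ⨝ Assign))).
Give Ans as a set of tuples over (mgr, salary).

Natural join on pid: {(hr, 5770, 28, p1, 32, 9), (hr, 5770, 28, p1, 7, 2), (k2, 3850, 12, x3, 26, 4), (k2, 3850, 12, x3, 34, 3), (k2, 3850, 12, x3, 34, 6), (k2, 3850, 12, x3, 6, 6), (k2, 3850, 12, x3, 9, 7), (rd, 3490, 34, law, 1, 2), (rd, 3490, 34, law, 23, 6), (rd, 3490, 34, law, 34, 1), (rd, 5240, 3, mkt, 1, 2), (rd, 5240, 3, mkt, 23, 6), (rd, 5240, 3, mkt, 34, 1)}
Natural join on floor: {(hr, 5770, 28, p1, 7, 2, 3280), (hr, 5770, 28, p1, 7, 2, 7520), (k2, 3850, 12, x3, 34, 6, 200), (k2, 3850, 12, x3, 6, 6, 200), (k2, 3850, 12, x3, 9, 7, 850), (rd, 3490, 34, law, 1, 2, 3280), (rd, 3490, 34, law, 1, 2, 7520), (rd, 3490, 34, law, 23, 6, 200), (rd, 5240, 3, mkt, 1, 2, 3280), (rd, 5240, 3, mkt, 1, 2, 7520), (rd, 5240, 3, mkt, 23, 6, 200)}
Projecting to mgr, salary (1 duplicate(s) eliminated): {(12, 200), (12, 850), (28, 3280), (28, 7520), (3, 200), (3, 3280), (3, 7520), (34, 200), (34, 3280), (34, 7520)}
σ[mgr > 12]: keep tuples satisfying mgr > 12 → {(28, 3280), (28, 7520), (34, 200), (34, 3280), (34, 7520)}

{(28, 3280), (28, 7520), (34, 200), (34, 3280), (34, 7520)}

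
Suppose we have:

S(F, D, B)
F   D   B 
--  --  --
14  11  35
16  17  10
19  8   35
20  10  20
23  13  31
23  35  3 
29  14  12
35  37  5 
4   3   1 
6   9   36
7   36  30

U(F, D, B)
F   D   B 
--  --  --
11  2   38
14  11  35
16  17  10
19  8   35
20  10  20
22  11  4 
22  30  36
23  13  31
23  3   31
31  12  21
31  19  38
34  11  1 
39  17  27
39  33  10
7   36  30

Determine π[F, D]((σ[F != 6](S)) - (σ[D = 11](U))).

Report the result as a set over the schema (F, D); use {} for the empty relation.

{(16, 17), (19, 8), (20, 10), (23, 13), (23, 35), (29, 14), (35, 37), (4, 3), (7, 36)}

Apply σ_{F != 6}; surviving tuples: {(14, 11, 35), (16, 17, 10), (19, 8, 35), (20, 10, 20), (23, 13, 31), (23, 35, 3), (29, 14, 12), (35, 37, 5), (4, 3, 1), (7, 36, 30)}
Apply σ_{D = 11}; surviving tuples: {(14, 11, 35), (22, 11, 4), (34, 11, 1)}
Difference: {(14, 11, 35), (16, 17, 10), (19, 8, 35), (20, 10, 20), (23, 13, 31), (23, 35, 3), (29, 14, 12), (35, 37, 5), (4, 3, 1), (7, 36, 30)} with {(14, 11, 35), (22, 11, 4), (34, 11, 1)} → {(16, 17, 10), (19, 8, 35), (20, 10, 20), (23, 13, 31), (23, 35, 3), (29, 14, 12), (35, 37, 5), (4, 3, 1), (7, 36, 30)}
Keep only column(s) F, D: {(16, 17), (19, 8), (20, 10), (23, 13), (23, 35), (29, 14), (35, 37), (4, 3), (7, 36)}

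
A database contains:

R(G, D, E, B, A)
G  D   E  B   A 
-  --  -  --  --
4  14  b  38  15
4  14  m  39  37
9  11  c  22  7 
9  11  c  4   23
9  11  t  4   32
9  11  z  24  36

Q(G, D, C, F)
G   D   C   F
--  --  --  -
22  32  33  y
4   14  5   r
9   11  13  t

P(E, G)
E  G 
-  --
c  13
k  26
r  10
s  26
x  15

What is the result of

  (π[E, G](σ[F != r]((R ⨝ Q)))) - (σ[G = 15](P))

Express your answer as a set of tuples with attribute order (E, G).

{(c, 9), (t, 9), (z, 9)}

Natural join on G, D: {(4, 14, b, 38, 15, 5, r), (4, 14, m, 39, 37, 5, r), (9, 11, c, 22, 7, 13, t), (9, 11, c, 4, 23, 13, t), (9, 11, t, 4, 32, 13, t), (9, 11, z, 24, 36, 13, t)}
σ[F != r]: keep tuples satisfying F != r → {(9, 11, c, 22, 7, 13, t), (9, 11, c, 4, 23, 13, t), (9, 11, t, 4, 32, 13, t), (9, 11, z, 24, 36, 13, t)}
π_{E, G} gives {(c, 9), (t, 9), (z, 9)} (1 duplicate(s) eliminated).
σ[G = 15]: keep tuples satisfying G = 15 → {(x, 15)}
Set difference of the two operands is {(c, 9), (t, 9), (z, 9)}.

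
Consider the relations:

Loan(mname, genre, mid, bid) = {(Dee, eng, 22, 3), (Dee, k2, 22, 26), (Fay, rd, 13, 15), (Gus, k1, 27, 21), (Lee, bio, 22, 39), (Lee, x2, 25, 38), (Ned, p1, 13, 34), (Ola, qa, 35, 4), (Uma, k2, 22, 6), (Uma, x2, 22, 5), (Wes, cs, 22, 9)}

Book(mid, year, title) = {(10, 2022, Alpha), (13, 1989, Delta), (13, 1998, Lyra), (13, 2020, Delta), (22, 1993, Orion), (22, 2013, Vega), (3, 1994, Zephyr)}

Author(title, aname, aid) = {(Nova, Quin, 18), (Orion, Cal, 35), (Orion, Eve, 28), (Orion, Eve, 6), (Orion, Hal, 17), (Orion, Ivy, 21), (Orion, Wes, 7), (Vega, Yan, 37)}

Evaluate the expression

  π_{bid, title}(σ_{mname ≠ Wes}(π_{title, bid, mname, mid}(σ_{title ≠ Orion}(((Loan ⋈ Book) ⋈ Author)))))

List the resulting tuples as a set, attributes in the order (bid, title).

{(26, Vega), (3, Vega), (39, Vega), (5, Vega), (6, Vega)}

Natural join on mid: {(Dee, eng, 22, 3, 1993, Orion), (Dee, eng, 22, 3, 2013, Vega), (Dee, k2, 22, 26, 1993, Orion), (Dee, k2, 22, 26, 2013, Vega), (Fay, rd, 13, 15, 1989, Delta), (Fay, rd, 13, 15, 1998, Lyra), (Fay, rd, 13, 15, 2020, Delta), (Lee, bio, 22, 39, 1993, Orion), (Lee, bio, 22, 39, 2013, Vega), (Ned, p1, 13, 34, 1989, Delta), (Ned, p1, 13, 34, 1998, Lyra), (Ned, p1, 13, 34, 2020, Delta), (Uma, k2, 22, 6, 1993, Orion), (Uma, k2, 22, 6, 2013, Vega), (Uma, x2, 22, 5, 1993, Orion), (Uma, x2, 22, 5, 2013, Vega), (Wes, cs, 22, 9, 1993, Orion), (Wes, cs, 22, 9, 2013, Vega)}
Natural join on title: {(Dee, eng, 22, 3, 1993, Orion, Cal, 35), (Dee, eng, 22, 3, 1993, Orion, Eve, 28), (Dee, eng, 22, 3, 1993, Orion, Eve, 6), (Dee, eng, 22, 3, 1993, Orion, Hal, 17), (Dee, eng, 22, 3, 1993, Orion, Ivy, 21), (Dee, eng, 22, 3, 1993, Orion, Wes, 7), (Dee, eng, 22, 3, 2013, Vega, Yan, 37), (Dee, k2, 22, 26, 1993, Orion, Cal, 35), (Dee, k2, 22, 26, 1993, Orion, Eve, 28), (Dee, k2, 22, 26, 1993, Orion, Eve, 6), (Dee, k2, 22, 26, 1993, Orion, Hal, 17), (Dee, k2, 22, 26, 1993, Orion, Ivy, 21), (Dee, k2, 22, 26, 1993, Orion, Wes, 7), (Dee, k2, 22, 26, 2013, Vega, Yan, 37), (Lee, bio, 22, 39, 1993, Orion, Cal, 35), (Lee, bio, 22, 39, 1993, Orion, Eve, 28), (Lee, bio, 22, 39, 1993, Orion, Eve, 6), (Lee, bio, 22, 39, 1993, Orion, Hal, 17), (Lee, bio, 22, 39, 1993, Orion, Ivy, 21), (Lee, bio, 22, 39, 1993, Orion, Wes, 7), (Lee, bio, 22, 39, 2013, Vega, Yan, 37), (Uma, k2, 22, 6, 1993, Orion, Cal, 35), (Uma, k2, 22, 6, 1993, Orion, Eve, 28), (Uma, k2, 22, 6, 1993, Orion, Eve, 6), (Uma, k2, 22, 6, 1993, Orion, Hal, 17), (Uma, k2, 22, 6, 1993, Orion, Ivy, 21), (Uma, k2, 22, 6, 1993, Orion, Wes, 7), (Uma, k2, 22, 6, 2013, Vega, Yan, 37), (Uma, x2, 22, 5, 1993, Orion, Cal, 35), (Uma, x2, 22, 5, 1993, Orion, Eve, 28), (Uma, x2, 22, 5, 1993, Orion, Eve, 6), (Uma, x2, 22, 5, 1993, Orion, Hal, 17), (Uma, x2, 22, 5, 1993, Orion, Ivy, 21), (Uma, x2, 22, 5, 1993, Orion, Wes, 7), (Uma, x2, 22, 5, 2013, Vega, Yan, 37), (Wes, cs, 22, 9, 1993, Orion, Cal, 35), (Wes, cs, 22, 9, 1993, Orion, Eve, 28), (Wes, cs, 22, 9, 1993, Orion, Eve, 6), (Wes, cs, 22, 9, 1993, Orion, Hal, 17), (Wes, cs, 22, 9, 1993, Orion, Ivy, 21), (Wes, cs, 22, 9, 1993, Orion, Wes, 7), (Wes, cs, 22, 9, 2013, Vega, Yan, 37)}
Selection title ≠ Orion: {(Dee, eng, 22, 3, 2013, Vega, Yan, 37), (Dee, k2, 22, 26, 2013, Vega, Yan, 37), (Lee, bio, 22, 39, 2013, Vega, Yan, 37), (Uma, k2, 22, 6, 2013, Vega, Yan, 37), (Uma, x2, 22, 5, 2013, Vega, Yan, 37), (Wes, cs, 22, 9, 2013, Vega, Yan, 37)}
Projecting to title, bid, mname, mid: {(Vega, 26, Dee, 22), (Vega, 3, Dee, 22), (Vega, 39, Lee, 22), (Vega, 5, Uma, 22), (Vega, 6, Uma, 22), (Vega, 9, Wes, 22)}
Selection mname ≠ Wes: {(Vega, 26, Dee, 22), (Vega, 3, Dee, 22), (Vega, 39, Lee, 22), (Vega, 5, Uma, 22), (Vega, 6, Uma, 22)}
Projecting to bid, title: {(26, Vega), (3, Vega), (39, Vega), (5, Vega), (6, Vega)}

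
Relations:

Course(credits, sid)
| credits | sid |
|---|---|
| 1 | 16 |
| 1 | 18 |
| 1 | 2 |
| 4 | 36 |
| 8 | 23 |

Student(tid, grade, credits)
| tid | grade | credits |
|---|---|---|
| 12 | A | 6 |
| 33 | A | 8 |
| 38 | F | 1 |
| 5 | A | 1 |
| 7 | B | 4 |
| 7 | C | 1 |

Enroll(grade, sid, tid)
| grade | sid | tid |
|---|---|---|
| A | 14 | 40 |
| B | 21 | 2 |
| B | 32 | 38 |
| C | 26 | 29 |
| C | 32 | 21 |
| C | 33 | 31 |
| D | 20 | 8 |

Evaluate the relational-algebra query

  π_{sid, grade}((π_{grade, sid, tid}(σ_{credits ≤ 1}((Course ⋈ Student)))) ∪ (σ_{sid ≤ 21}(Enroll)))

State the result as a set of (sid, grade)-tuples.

{(14, A), (16, A), (16, C), (16, F), (18, A), (18, C), (18, F), (2, A), (2, C), (2, F), (20, D), (21, B)}

Joining Course and Student on credits yields {(1, 16, 38, F), (1, 16, 5, A), (1, 16, 7, C), (1, 18, 38, F), (1, 18, 5, A), (1, 18, 7, C), (1, 2, 38, F), (1, 2, 5, A), (1, 2, 7, C), (4, 36, 7, B), (8, 23, 33, A)}.
Selection credits ≤ 1: {(1, 16, 38, F), (1, 16, 5, A), (1, 16, 7, C), (1, 18, 38, F), (1, 18, 5, A), (1, 18, 7, C), (1, 2, 38, F), (1, 2, 5, A), (1, 2, 7, C)}
π_{grade, sid, tid} gives {(A, 16, 5), (A, 18, 5), (A, 2, 5), (C, 16, 7), (C, 18, 7), (C, 2, 7), (F, 16, 38), (F, 18, 38), (F, 2, 38)}.
Selection sid ≤ 21: {(A, 14, 40), (B, 21, 2), (D, 20, 8)}
Set union of the two operands is {(A, 14, 40), (A, 16, 5), (A, 18, 5), (A, 2, 5), (B, 21, 2), (C, 16, 7), (C, 18, 7), (C, 2, 7), (D, 20, 8), (F, 16, 38), (F, 18, 38), (F, 2, 38)}.
π_{sid, grade} gives {(14, A), (16, A), (16, C), (16, F), (18, A), (18, C), (18, F), (2, A), (2, C), (2, F), (20, D), (21, B)}.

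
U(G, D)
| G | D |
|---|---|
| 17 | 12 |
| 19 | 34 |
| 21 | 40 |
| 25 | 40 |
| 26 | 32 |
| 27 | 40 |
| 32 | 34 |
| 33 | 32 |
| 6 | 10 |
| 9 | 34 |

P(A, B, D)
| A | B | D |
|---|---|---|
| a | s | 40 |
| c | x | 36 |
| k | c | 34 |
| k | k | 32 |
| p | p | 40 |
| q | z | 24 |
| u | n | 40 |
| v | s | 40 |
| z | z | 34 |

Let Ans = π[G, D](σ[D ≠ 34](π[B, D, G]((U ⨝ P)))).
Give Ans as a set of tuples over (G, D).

Natural join on D: {(19, 34, k, c), (19, 34, z, z), (21, 40, a, s), (21, 40, p, p), (21, 40, u, n), (21, 40, v, s), (25, 40, a, s), (25, 40, p, p), (25, 40, u, n), (25, 40, v, s), (26, 32, k, k), (27, 40, a, s), (27, 40, p, p), (27, 40, u, n), (27, 40, v, s), (32, 34, k, c), (32, 34, z, z), (33, 32, k, k), (9, 34, k, c), (9, 34, z, z)}
π[B, D, G]: project onto (B, D, G) (3 duplicate(s) eliminated) → {(c, 34, 19), (c, 34, 32), (c, 34, 9), (k, 32, 26), (k, 32, 33), (n, 40, 21), (n, 40, 25), (n, 40, 27), (p, 40, 21), (p, 40, 25), (p, 40, 27), (s, 40, 21), (s, 40, 25), (s, 40, 27), (z, 34, 19), (z, 34, 32), (z, 34, 9)}
Filtering on D ≠ 34 leaves {(k, 32, 26), (k, 32, 33), (n, 40, 21), (n, 40, 25), (n, 40, 27), (p, 40, 21), (p, 40, 25), (p, 40, 27), (s, 40, 21), (s, 40, 25), (s, 40, 27)}.
π[G, D]: project onto (G, D) (6 duplicate(s) eliminated) → {(21, 40), (25, 40), (26, 32), (27, 40), (33, 32)}

{(21, 40), (25, 40), (26, 32), (27, 40), (33, 32)}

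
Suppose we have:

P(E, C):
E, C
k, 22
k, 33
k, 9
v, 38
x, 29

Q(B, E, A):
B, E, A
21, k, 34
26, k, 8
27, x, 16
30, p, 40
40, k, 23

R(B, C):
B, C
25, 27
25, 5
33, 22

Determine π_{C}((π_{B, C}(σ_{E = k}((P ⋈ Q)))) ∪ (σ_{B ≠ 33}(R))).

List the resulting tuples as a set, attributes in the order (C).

{22, 27, 33, 5, 9}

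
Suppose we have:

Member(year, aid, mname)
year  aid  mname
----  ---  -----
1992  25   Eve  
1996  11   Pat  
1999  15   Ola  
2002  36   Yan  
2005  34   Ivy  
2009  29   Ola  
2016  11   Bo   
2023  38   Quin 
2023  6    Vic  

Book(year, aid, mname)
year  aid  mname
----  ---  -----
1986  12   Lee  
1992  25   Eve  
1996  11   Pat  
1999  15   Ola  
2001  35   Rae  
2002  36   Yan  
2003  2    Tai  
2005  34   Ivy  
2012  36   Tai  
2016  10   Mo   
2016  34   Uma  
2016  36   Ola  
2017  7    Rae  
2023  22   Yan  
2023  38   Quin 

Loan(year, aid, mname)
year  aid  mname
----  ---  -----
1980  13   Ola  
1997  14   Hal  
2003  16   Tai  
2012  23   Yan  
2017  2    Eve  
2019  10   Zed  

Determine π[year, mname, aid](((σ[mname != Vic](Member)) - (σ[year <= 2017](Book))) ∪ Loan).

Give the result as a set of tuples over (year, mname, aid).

{(1980, Ola, 13), (1997, Hal, 14), (2003, Tai, 16), (2009, Ola, 29), (2012, Yan, 23), (2016, Bo, 11), (2017, Eve, 2), (2019, Zed, 10), (2023, Quin, 38)}

Filtering on mname != Vic leaves {(1992, 25, Eve), (1996, 11, Pat), (1999, 15, Ola), (2002, 36, Yan), (2005, 34, Ivy), (2009, 29, Ola), (2016, 11, Bo), (2023, 38, Quin)}.
Filtering on year <= 2017 leaves {(1986, 12, Lee), (1992, 25, Eve), (1996, 11, Pat), (1999, 15, Ola), (2001, 35, Rae), (2002, 36, Yan), (2003, 2, Tai), (2005, 34, Ivy), (2012, 36, Tai), (2016, 10, Mo), (2016, 34, Uma), (2016, 36, Ola), (2017, 7, Rae)}.
Set difference of the two operands is {(2009, 29, Ola), (2016, 11, Bo), (2023, 38, Quin)}.
Set union of the two operands is {(1980, 13, Ola), (1997, 14, Hal), (2003, 16, Tai), (2009, 29, Ola), (2012, 23, Yan), (2016, 11, Bo), (2017, 2, Eve), (2019, 10, Zed), (2023, 38, Quin)}.
Projecting to year, mname, aid: {(1980, Ola, 13), (1997, Hal, 14), (2003, Tai, 16), (2009, Ola, 29), (2012, Yan, 23), (2016, Bo, 11), (2017, Eve, 2), (2019, Zed, 10), (2023, Quin, 38)}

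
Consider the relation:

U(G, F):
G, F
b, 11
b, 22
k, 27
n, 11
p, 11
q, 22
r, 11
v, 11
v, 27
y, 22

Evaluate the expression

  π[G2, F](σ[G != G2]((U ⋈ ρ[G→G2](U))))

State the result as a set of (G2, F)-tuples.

{(b, 11), (b, 22), (k, 27), (n, 11), (p, 11), (q, 22), (r, 11), (v, 11), (v, 27), (y, 22)}

ρ[G→G2]: schema becomes (G2, F); tuples unchanged.
Natural join on F: {(b, 11, b), (b, 11, n), (b, 11, p), (b, 11, r), (b, 11, v), (b, 22, b), (b, 22, q), (b, 22, y), (k, 27, k), (k, 27, v), (n, 11, b), (n, 11, n), (n, 11, p), (n, 11, r), (n, 11, v), (p, 11, b), (p, 11, n), (p, 11, p), (p, 11, r), (p, 11, v), (q, 22, b), (q, 22, q), (q, 22, y), (r, 11, b), (r, 11, n), (r, 11, p), (r, 11, r), (r, 11, v), (v, 11, b), (v, 11, n), (v, 11, p), (v, 11, r), (v, 11, v), (v, 27, k), (v, 27, v), (y, 22, b), (y, 22, q), (y, 22, y)}
Selection G != G2: {(b, 11, n), (b, 11, p), (b, 11, r), (b, 11, v), (b, 22, q), (b, 22, y), (k, 27, v), (n, 11, b), (n, 11, p), (n, 11, r), (n, 11, v), (p, 11, b), (p, 11, n), (p, 11, r), (p, 11, v), (q, 22, b), (q, 22, y), (r, 11, b), (r, 11, n), (r, 11, p), (r, 11, v), (v, 11, b), (v, 11, n), (v, 11, p), (v, 11, r), (v, 27, k), (y, 22, b), (y, 22, q)}
Projecting to G2, F (18 duplicate(s) eliminated): {(b, 11), (b, 22), (k, 27), (n, 11), (p, 11), (q, 22), (r, 11), (v, 11), (v, 27), (y, 22)}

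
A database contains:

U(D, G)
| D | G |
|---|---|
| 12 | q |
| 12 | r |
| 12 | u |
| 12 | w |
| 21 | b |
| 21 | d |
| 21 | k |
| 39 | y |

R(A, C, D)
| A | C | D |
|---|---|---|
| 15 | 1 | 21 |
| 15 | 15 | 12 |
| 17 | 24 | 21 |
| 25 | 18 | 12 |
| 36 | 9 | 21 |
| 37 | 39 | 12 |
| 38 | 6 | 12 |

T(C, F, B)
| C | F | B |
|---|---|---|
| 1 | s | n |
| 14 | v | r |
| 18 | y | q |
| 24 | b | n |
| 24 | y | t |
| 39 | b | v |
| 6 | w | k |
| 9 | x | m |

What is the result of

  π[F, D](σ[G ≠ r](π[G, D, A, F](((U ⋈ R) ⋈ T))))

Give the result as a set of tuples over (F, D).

Natural join on D: {(12, q, 15, 15), (12, q, 25, 18), (12, q, 37, 39), (12, q, 38, 6), (12, r, 15, 15), (12, r, 25, 18), (12, r, 37, 39), (12, r, 38, 6), (12, u, 15, 15), (12, u, 25, 18), (12, u, 37, 39), (12, u, 38, 6), (12, w, 15, 15), (12, w, 25, 18), (12, w, 37, 39), (12, w, 38, 6), (21, b, 15, 1), (21, b, 17, 24), (21, b, 36, 9), (21, d, 15, 1), (21, d, 17, 24), (21, d, 36, 9), (21, k, 15, 1), (21, k, 17, 24), (21, k, 36, 9)}
Natural join on C: {(12, q, 25, 18, y, q), (12, q, 37, 39, b, v), (12, q, 38, 6, w, k), (12, r, 25, 18, y, q), (12, r, 37, 39, b, v), (12, r, 38, 6, w, k), (12, u, 25, 18, y, q), (12, u, 37, 39, b, v), (12, u, 38, 6, w, k), (12, w, 25, 18, y, q), (12, w, 37, 39, b, v), (12, w, 38, 6, w, k), (21, b, 15, 1, s, n), (21, b, 17, 24, b, n), (21, b, 17, 24, y, t), (21, b, 36, 9, x, m), (21, d, 15, 1, s, n), (21, d, 17, 24, b, n), (21, d, 17, 24, y, t), (21, d, 36, 9, x, m), (21, k, 15, 1, s, n), (21, k, 17, 24, b, n), (21, k, 17, 24, y, t), (21, k, 36, 9, x, m)}
π[G, D, A, F]: project onto (G, D, A, F) → {(b, 21, 15, s), (b, 21, 17, b), (b, 21, 17, y), (b, 21, 36, x), (d, 21, 15, s), (d, 21, 17, b), (d, 21, 17, y), (d, 21, 36, x), (k, 21, 15, s), (k, 21, 17, b), (k, 21, 17, y), (k, 21, 36, x), (q, 12, 25, y), (q, 12, 37, b), (q, 12, 38, w), (r, 12, 25, y), (r, 12, 37, b), (r, 12, 38, w), (u, 12, 25, y), (u, 12, 37, b), (u, 12, 38, w), (w, 12, 25, y), (w, 12, 37, b), (w, 12, 38, w)}
Apply σ_{G ≠ r}; surviving tuples: {(b, 21, 15, s), (b, 21, 17, b), (b, 21, 17, y), (b, 21, 36, x), (d, 21, 15, s), (d, 21, 17, b), (d, 21, 17, y), (d, 21, 36, x), (k, 21, 15, s), (k, 21, 17, b), (k, 21, 17, y), (k, 21, 36, x), (q, 12, 25, y), (q, 12, 37, b), (q, 12, 38, w), (u, 12, 25, y), (u, 12, 37, b), (u, 12, 38, w), (w, 12, 25, y), (w, 12, 37, b), (w, 12, 38, w)}
π[F, D]: project onto (F, D) (14 duplicate(s) eliminated) → {(b, 12), (b, 21), (s, 21), (w, 12), (x, 21), (y, 12), (y, 21)}

{(b, 12), (b, 21), (s, 21), (w, 12), (x, 21), (y, 12), (y, 21)}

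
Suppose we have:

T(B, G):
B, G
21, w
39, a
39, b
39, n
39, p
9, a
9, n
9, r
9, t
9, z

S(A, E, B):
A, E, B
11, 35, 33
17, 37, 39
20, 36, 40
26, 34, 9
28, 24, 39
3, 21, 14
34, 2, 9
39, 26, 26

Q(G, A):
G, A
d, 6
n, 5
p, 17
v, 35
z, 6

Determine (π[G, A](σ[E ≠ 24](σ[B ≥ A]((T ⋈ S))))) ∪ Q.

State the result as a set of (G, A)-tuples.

{(a, 17), (b, 17), (d, 6), (n, 17), (n, 5), (p, 17), (v, 35), (z, 6)}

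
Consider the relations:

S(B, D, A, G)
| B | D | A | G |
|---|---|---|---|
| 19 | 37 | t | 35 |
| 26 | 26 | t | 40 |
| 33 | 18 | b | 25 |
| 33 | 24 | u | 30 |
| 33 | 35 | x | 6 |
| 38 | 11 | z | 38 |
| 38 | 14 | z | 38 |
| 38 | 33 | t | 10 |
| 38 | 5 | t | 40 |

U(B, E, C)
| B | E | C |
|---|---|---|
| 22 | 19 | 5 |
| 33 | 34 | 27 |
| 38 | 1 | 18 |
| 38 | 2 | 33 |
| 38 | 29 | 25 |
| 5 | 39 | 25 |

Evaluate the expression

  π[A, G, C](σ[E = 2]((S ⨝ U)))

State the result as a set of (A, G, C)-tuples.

{(t, 10, 33), (t, 40, 33), (z, 38, 33)}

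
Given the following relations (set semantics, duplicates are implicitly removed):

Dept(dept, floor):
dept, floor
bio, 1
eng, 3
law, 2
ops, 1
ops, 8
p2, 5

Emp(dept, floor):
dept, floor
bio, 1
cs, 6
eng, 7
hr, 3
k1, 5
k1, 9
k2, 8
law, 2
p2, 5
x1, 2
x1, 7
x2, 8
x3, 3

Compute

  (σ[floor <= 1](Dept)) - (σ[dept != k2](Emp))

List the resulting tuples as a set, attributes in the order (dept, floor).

Selection floor <= 1: {(bio, 1), (ops, 1)}
Selection dept != k2: {(bio, 1), (cs, 6), (eng, 7), (hr, 3), (k1, 5), (k1, 9), (law, 2), (p2, 5), (x1, 2), (x1, 7), (x2, 8), (x3, 3)}
Taking the difference: {(ops, 1)}

{(ops, 1)}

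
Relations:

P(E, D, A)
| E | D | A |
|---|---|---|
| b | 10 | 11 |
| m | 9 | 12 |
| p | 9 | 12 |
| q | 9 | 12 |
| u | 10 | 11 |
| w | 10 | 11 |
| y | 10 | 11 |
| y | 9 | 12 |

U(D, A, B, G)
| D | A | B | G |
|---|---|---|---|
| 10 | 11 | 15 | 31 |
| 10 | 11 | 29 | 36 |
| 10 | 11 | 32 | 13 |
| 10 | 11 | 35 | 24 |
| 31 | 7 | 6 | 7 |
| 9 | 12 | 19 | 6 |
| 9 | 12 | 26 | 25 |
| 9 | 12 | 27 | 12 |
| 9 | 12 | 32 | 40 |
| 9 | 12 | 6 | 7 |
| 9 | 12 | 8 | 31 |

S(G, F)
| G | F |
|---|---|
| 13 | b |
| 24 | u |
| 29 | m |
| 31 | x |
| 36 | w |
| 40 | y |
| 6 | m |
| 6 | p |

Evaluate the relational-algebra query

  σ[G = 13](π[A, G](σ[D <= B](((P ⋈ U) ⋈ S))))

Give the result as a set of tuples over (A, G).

{(11, 13)}

Joining P and U on D, A yields {(b, 10, 11, 15, 31), (b, 10, 11, 29, 36), (b, 10, 11, 32, 13), (b, 10, 11, 35, 24), (m, 9, 12, 19, 6), (m, 9, 12, 26, 25), (m, 9, 12, 27, 12), (m, 9, 12, 32, 40), (m, 9, 12, 6, 7), (m, 9, 12, 8, 31), (p, 9, 12, 19, 6), (p, 9, 12, 26, 25), (p, 9, 12, 27, 12), (p, 9, 12, 32, 40), (p, 9, 12, 6, 7), (p, 9, 12, 8, 31), (q, 9, 12, 19, 6), (q, 9, 12, 26, 25), (q, 9, 12, 27, 12), (q, 9, 12, 32, 40), (q, 9, 12, 6, 7), (q, 9, 12, 8, 31), (u, 10, 11, 15, 31), (u, 10, 11, 29, 36), (u, 10, 11, 32, 13), (u, 10, 11, 35, 24), (w, 10, 11, 15, 31), (w, 10, 11, 29, 36), (w, 10, 11, 32, 13), (w, 10, 11, 35, 24), (y, 10, 11, 15, 31), (y, 10, 11, 29, 36), (y, 10, 11, 32, 13), (y, 10, 11, 35, 24), (y, 9, 12, 19, 6), (y, 9, 12, 26, 25), (y, 9, 12, 27, 12), (y, 9, 12, 32, 40), (y, 9, 12, 6, 7), (y, 9, 12, 8, 31)}.
Joining (P ⋈ U) and S on G yields {(b, 10, 11, 15, 31, x), (b, 10, 11, 29, 36, w), (b, 10, 11, 32, 13, b), (b, 10, 11, 35, 24, u), (m, 9, 12, 19, 6, m), (m, 9, 12, 19, 6, p), (m, 9, 12, 32, 40, y), (m, 9, 12, 8, 31, x), (p, 9, 12, 19, 6, m), (p, 9, 12, 19, 6, p), (p, 9, 12, 32, 40, y), (p, 9, 12, 8, 31, x), (q, 9, 12, 19, 6, m), (q, 9, 12, 19, 6, p), (q, 9, 12, 32, 40, y), (q, 9, 12, 8, 31, x), (u, 10, 11, 15, 31, x), (u, 10, 11, 29, 36, w), (u, 10, 11, 32, 13, b), (u, 10, 11, 35, 24, u), (w, 10, 11, 15, 31, x), (w, 10, 11, 29, 36, w), (w, 10, 11, 32, 13, b), (w, 10, 11, 35, 24, u), (y, 10, 11, 15, 31, x), (y, 10, 11, 29, 36, w), (y, 10, 11, 32, 13, b), (y, 10, 11, 35, 24, u), (y, 9, 12, 19, 6, m), (y, 9, 12, 19, 6, p), (y, 9, 12, 32, 40, y), (y, 9, 12, 8, 31, x)}.
σ[D <= B]: keep tuples satisfying D <= B → {(b, 10, 11, 15, 31, x), (b, 10, 11, 29, 36, w), (b, 10, 11, 32, 13, b), (b, 10, 11, 35, 24, u), (m, 9, 12, 19, 6, m), (m, 9, 12, 19, 6, p), (m, 9, 12, 32, 40, y), (p, 9, 12, 19, 6, m), (p, 9, 12, 19, 6, p), (p, 9, 12, 32, 40, y), (q, 9, 12, 19, 6, m), (q, 9, 12, 19, 6, p), (q, 9, 12, 32, 40, y), (u, 10, 11, 15, 31, x), (u, 10, 11, 29, 36, w), (u, 10, 11, 32, 13, b), (u, 10, 11, 35, 24, u), (w, 10, 11, 15, 31, x), (w, 10, 11, 29, 36, w), (w, 10, 11, 32, 13, b), (w, 10, 11, 35, 24, u), (y, 10, 11, 15, 31, x), (y, 10, 11, 29, 36, w), (y, 10, 11, 32, 13, b), (y, 10, 11, 35, 24, u), (y, 9, 12, 19, 6, m), (y, 9, 12, 19, 6, p), (y, 9, 12, 32, 40, y)}
π[A, G]: project onto (A, G) (22 duplicate(s) eliminated) → {(11, 13), (11, 24), (11, 31), (11, 36), (12, 40), (12, 6)}
σ[G = 13]: keep tuples satisfying G = 13 → {(11, 13)}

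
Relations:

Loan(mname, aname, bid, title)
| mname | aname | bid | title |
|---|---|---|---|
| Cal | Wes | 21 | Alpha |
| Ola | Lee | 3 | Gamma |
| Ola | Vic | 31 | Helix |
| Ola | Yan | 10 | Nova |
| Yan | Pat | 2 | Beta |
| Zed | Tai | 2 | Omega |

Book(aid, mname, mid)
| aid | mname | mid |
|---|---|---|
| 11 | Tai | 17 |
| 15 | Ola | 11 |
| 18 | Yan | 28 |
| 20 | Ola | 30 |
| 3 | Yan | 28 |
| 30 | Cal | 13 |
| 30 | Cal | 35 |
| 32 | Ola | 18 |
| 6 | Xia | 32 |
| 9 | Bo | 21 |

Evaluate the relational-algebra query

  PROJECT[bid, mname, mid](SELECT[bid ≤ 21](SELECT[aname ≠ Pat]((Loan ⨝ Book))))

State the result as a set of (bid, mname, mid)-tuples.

{(10, Ola, 11), (10, Ola, 18), (10, Ola, 30), (21, Cal, 13), (21, Cal, 35), (3, Ola, 11), (3, Ola, 18), (3, Ola, 30)}

Joining Loan and Book on mname yields {(Cal, Wes, 21, Alpha, 30, 13), (Cal, Wes, 21, Alpha, 30, 35), (Ola, Lee, 3, Gamma, 15, 11), (Ola, Lee, 3, Gamma, 20, 30), (Ola, Lee, 3, Gamma, 32, 18), (Ola, Vic, 31, Helix, 15, 11), (Ola, Vic, 31, Helix, 20, 30), (Ola, Vic, 31, Helix, 32, 18), (Ola, Yan, 10, Nova, 15, 11), (Ola, Yan, 10, Nova, 20, 30), (Ola, Yan, 10, Nova, 32, 18), (Yan, Pat, 2, Beta, 18, 28), (Yan, Pat, 2, Beta, 3, 28)}.
Filtering on aname ≠ Pat leaves {(Cal, Wes, 21, Alpha, 30, 13), (Cal, Wes, 21, Alpha, 30, 35), (Ola, Lee, 3, Gamma, 15, 11), (Ola, Lee, 3, Gamma, 20, 30), (Ola, Lee, 3, Gamma, 32, 18), (Ola, Vic, 31, Helix, 15, 11), (Ola, Vic, 31, Helix, 20, 30), (Ola, Vic, 31, Helix, 32, 18), (Ola, Yan, 10, Nova, 15, 11), (Ola, Yan, 10, Nova, 20, 30), (Ola, Yan, 10, Nova, 32, 18)}.
Filtering on bid ≤ 21 leaves {(Cal, Wes, 21, Alpha, 30, 13), (Cal, Wes, 21, Alpha, 30, 35), (Ola, Lee, 3, Gamma, 15, 11), (Ola, Lee, 3, Gamma, 20, 30), (Ola, Lee, 3, Gamma, 32, 18), (Ola, Yan, 10, Nova, 15, 11), (Ola, Yan, 10, Nova, 20, 30), (Ola, Yan, 10, Nova, 32, 18)}.
π_{bid, mname, mid} gives {(10, Ola, 11), (10, Ola, 18), (10, Ola, 30), (21, Cal, 13), (21, Cal, 35), (3, Ola, 11), (3, Ola, 18), (3, Ola, 30)}.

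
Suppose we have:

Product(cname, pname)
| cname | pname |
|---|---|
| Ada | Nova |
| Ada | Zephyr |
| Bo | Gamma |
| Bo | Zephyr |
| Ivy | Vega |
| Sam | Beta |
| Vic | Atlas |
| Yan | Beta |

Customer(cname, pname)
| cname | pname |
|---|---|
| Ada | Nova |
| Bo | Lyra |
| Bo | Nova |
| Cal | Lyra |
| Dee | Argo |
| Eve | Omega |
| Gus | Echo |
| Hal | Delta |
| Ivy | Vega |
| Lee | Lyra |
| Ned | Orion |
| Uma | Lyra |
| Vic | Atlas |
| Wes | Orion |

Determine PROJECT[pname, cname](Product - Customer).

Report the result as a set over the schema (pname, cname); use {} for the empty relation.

Difference: {(Ada, Nova), (Ada, Zephyr), (Bo, Gamma), (Bo, Zephyr), (Ivy, Vega), (Sam, Beta), (Vic, Atlas), (Yan, Beta)} with {(Ada, Nova), (Bo, Lyra), (Bo, Nova), (Cal, Lyra), (Dee, Argo), (Eve, Omega), (Gus, Echo), (Hal, Delta), (Ivy, Vega), (Lee, Lyra), (Ned, Orion), (Uma, Lyra), (Vic, Atlas), (Wes, Orion)} → {(Ada, Zephyr), (Bo, Gamma), (Bo, Zephyr), (Sam, Beta), (Yan, Beta)}
Keep only column(s) pname, cname: {(Beta, Sam), (Beta, Yan), (Gamma, Bo), (Zephyr, Ada), (Zephyr, Bo)}

{(Beta, Sam), (Beta, Yan), (Gamma, Bo), (Zephyr, Ada), (Zephyr, Bo)}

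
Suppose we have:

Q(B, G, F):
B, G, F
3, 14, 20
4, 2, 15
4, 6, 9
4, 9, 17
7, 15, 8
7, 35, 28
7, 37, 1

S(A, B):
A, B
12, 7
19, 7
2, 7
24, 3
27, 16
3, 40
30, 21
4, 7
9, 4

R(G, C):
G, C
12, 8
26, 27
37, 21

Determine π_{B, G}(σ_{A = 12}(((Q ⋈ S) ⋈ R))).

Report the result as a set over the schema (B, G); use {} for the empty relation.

{(7, 37)}

Joining Q and S on B yields {(3, 14, 20, 24), (4, 2, 15, 9), (4, 6, 9, 9), (4, 9, 17, 9), (7, 15, 8, 12), (7, 15, 8, 19), (7, 15, 8, 2), (7, 15, 8, 4), (7, 35, 28, 12), (7, 35, 28, 19), (7, 35, 28, 2), (7, 35, 28, 4), (7, 37, 1, 12), (7, 37, 1, 19), (7, 37, 1, 2), (7, 37, 1, 4)}.
Joining (Q ⋈ S) and R on G yields {(7, 37, 1, 12, 21), (7, 37, 1, 19, 21), (7, 37, 1, 2, 21), (7, 37, 1, 4, 21)}.
Selection A = 12: {(7, 37, 1, 12, 21)}
Keep only column(s) B, G: {(7, 37)}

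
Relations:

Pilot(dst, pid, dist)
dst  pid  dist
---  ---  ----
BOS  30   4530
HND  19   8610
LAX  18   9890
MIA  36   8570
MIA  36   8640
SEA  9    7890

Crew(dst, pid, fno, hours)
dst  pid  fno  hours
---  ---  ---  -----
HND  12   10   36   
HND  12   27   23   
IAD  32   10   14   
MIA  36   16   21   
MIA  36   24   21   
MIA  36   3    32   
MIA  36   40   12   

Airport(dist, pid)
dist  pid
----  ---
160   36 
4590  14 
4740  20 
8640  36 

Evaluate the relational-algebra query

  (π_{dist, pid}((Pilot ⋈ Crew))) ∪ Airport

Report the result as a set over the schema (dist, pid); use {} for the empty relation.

Pilot ⋈ Crew (natural join on dst, pid): {(MIA, 36, 8570, 16, 21), (MIA, 36, 8570, 24, 21), (MIA, 36, 8570, 3, 32), (MIA, 36, 8570, 40, 12), (MIA, 36, 8640, 16, 21), (MIA, 36, 8640, 24, 21), (MIA, 36, 8640, 3, 32), (MIA, 36, 8640, 40, 12)}
π_{dist, pid} gives {(8570, 36), (8640, 36)} (6 duplicate(s) eliminated).
Union: {(8570, 36), (8640, 36)} with {(160, 36), (4590, 14), (4740, 20), (8640, 36)} → {(160, 36), (4590, 14), (4740, 20), (8570, 36), (8640, 36)}

{(160, 36), (4590, 14), (4740, 20), (8570, 36), (8640, 36)}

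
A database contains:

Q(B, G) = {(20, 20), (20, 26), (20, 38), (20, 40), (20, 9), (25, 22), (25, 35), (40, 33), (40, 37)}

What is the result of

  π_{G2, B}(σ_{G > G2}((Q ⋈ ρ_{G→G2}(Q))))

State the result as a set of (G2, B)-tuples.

ρ[G→G2]: schema becomes (B, G2); tuples unchanged.
Q ⋈ ρ_{G→G2}(Q) (natural join on B): {(20, 20, 20), (20, 20, 26), (20, 20, 38), (20, 20, 40), (20, 20, 9), (20, 26, 20), (20, 26, 26), (20, 26, 38), (20, 26, 40), (20, 26, 9), (20, 38, 20), (20, 38, 26), (20, 38, 38), (20, 38, 40), (20, 38, 9), (20, 40, 20), (20, 40, 26), (20, 40, 38), (20, 40, 40), (20, 40, 9), (20, 9, 20), (20, 9, 26), (20, 9, 38), (20, 9, 40), (20, 9, 9), (25, 22, 22), (25, 22, 35), (25, 35, 22), (25, 35, 35), (40, 33, 33), (40, 33, 37), (40, 37, 33), (40, 37, 37)}
Filtering on G > G2 leaves {(20, 20, 9), (20, 26, 20), (20, 26, 9), (20, 38, 20), (20, 38, 26), (20, 38, 9), (20, 40, 20), (20, 40, 26), (20, 40, 38), (20, 40, 9), (25, 35, 22), (40, 37, 33)}.
Projecting to G2, B (6 duplicate(s) eliminated): {(20, 20), (22, 25), (26, 20), (33, 40), (38, 20), (9, 20)}

{(20, 20), (22, 25), (26, 20), (33, 40), (38, 20), (9, 20)}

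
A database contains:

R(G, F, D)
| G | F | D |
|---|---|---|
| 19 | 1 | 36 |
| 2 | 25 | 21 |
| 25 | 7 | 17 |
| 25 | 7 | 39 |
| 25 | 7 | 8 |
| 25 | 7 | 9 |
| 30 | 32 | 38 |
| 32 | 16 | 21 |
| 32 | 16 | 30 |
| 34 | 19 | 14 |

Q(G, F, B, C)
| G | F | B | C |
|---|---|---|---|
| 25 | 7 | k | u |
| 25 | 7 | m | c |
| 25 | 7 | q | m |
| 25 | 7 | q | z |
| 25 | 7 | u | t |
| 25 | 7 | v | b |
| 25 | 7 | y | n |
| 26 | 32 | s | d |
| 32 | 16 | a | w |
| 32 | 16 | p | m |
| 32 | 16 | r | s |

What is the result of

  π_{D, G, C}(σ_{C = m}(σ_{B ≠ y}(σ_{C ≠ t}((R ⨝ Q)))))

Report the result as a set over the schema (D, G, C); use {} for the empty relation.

Joining R and Q on G, F yields {(25, 7, 17, k, u), (25, 7, 17, m, c), (25, 7, 17, q, m), (25, 7, 17, q, z), (25, 7, 17, u, t), (25, 7, 17, v, b), (25, 7, 17, y, n), (25, 7, 39, k, u), (25, 7, 39, m, c), (25, 7, 39, q, m), (25, 7, 39, q, z), (25, 7, 39, u, t), (25, 7, 39, v, b), (25, 7, 39, y, n), (25, 7, 8, k, u), (25, 7, 8, m, c), (25, 7, 8, q, m), (25, 7, 8, q, z), (25, 7, 8, u, t), (25, 7, 8, v, b), (25, 7, 8, y, n), (25, 7, 9, k, u), (25, 7, 9, m, c), (25, 7, 9, q, m), (25, 7, 9, q, z), (25, 7, 9, u, t), (25, 7, 9, v, b), (25, 7, 9, y, n), (32, 16, 21, a, w), (32, 16, 21, p, m), (32, 16, 21, r, s), (32, 16, 30, a, w), (32, 16, 30, p, m), (32, 16, 30, r, s)}.
σ[C ≠ t]: keep tuples satisfying C ≠ t → {(25, 7, 17, k, u), (25, 7, 17, m, c), (25, 7, 17, q, m), (25, 7, 17, q, z), (25, 7, 17, v, b), (25, 7, 17, y, n), (25, 7, 39, k, u), (25, 7, 39, m, c), (25, 7, 39, q, m), (25, 7, 39, q, z), (25, 7, 39, v, b), (25, 7, 39, y, n), (25, 7, 8, k, u), (25, 7, 8, m, c), (25, 7, 8, q, m), (25, 7, 8, q, z), (25, 7, 8, v, b), (25, 7, 8, y, n), (25, 7, 9, k, u), (25, 7, 9, m, c), (25, 7, 9, q, m), (25, 7, 9, q, z), (25, 7, 9, v, b), (25, 7, 9, y, n), (32, 16, 21, a, w), (32, 16, 21, p, m), (32, 16, 21, r, s), (32, 16, 30, a, w), (32, 16, 30, p, m), (32, 16, 30, r, s)}
σ[B ≠ y]: keep tuples satisfying B ≠ y → {(25, 7, 17, k, u), (25, 7, 17, m, c), (25, 7, 17, q, m), (25, 7, 17, q, z), (25, 7, 17, v, b), (25, 7, 39, k, u), (25, 7, 39, m, c), (25, 7, 39, q, m), (25, 7, 39, q, z), (25, 7, 39, v, b), (25, 7, 8, k, u), (25, 7, 8, m, c), (25, 7, 8, q, m), (25, 7, 8, q, z), (25, 7, 8, v, b), (25, 7, 9, k, u), (25, 7, 9, m, c), (25, 7, 9, q, m), (25, 7, 9, q, z), (25, 7, 9, v, b), (32, 16, 21, a, w), (32, 16, 21, p, m), (32, 16, 21, r, s), (32, 16, 30, a, w), (32, 16, 30, p, m), (32, 16, 30, r, s)}
σ[C = m]: keep tuples satisfying C = m → {(25, 7, 17, q, m), (25, 7, 39, q, m), (25, 7, 8, q, m), (25, 7, 9, q, m), (32, 16, 21, p, m), (32, 16, 30, p, m)}
π_{D, G, C} gives {(17, 25, m), (21, 32, m), (30, 32, m), (39, 25, m), (8, 25, m), (9, 25, m)}.

{(17, 25, m), (21, 32, m), (30, 32, m), (39, 25, m), (8, 25, m), (9, 25, m)}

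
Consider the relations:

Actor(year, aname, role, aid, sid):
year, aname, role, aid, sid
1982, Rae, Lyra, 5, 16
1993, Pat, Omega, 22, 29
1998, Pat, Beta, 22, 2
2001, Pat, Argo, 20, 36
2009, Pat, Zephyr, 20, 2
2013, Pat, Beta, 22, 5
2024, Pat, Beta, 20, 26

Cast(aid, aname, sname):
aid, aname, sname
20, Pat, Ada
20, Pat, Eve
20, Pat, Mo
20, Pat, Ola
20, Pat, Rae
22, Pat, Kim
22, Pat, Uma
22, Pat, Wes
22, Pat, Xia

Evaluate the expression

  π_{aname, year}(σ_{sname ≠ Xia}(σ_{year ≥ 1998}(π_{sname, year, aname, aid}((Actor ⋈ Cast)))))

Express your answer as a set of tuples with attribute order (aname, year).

{(Pat, 1998), (Pat, 2001), (Pat, 2009), (Pat, 2013), (Pat, 2024)}

Actor ⋈ Cast (natural join on aname, aid): {(1993, Pat, Omega, 22, 29, Kim), (1993, Pat, Omega, 22, 29, Uma), (1993, Pat, Omega, 22, 29, Wes), (1993, Pat, Omega, 22, 29, Xia), (1998, Pat, Beta, 22, 2, Kim), (1998, Pat, Beta, 22, 2, Uma), (1998, Pat, Beta, 22, 2, Wes), (1998, Pat, Beta, 22, 2, Xia), (2001, Pat, Argo, 20, 36, Ada), (2001, Pat, Argo, 20, 36, Eve), (2001, Pat, Argo, 20, 36, Mo), (2001, Pat, Argo, 20, 36, Ola), (2001, Pat, Argo, 20, 36, Rae), (2009, Pat, Zephyr, 20, 2, Ada), (2009, Pat, Zephyr, 20, 2, Eve), (2009, Pat, Zephyr, 20, 2, Mo), (2009, Pat, Zephyr, 20, 2, Ola), (2009, Pat, Zephyr, 20, 2, Rae), (2013, Pat, Beta, 22, 5, Kim), (2013, Pat, Beta, 22, 5, Uma), (2013, Pat, Beta, 22, 5, Wes), (2013, Pat, Beta, 22, 5, Xia), (2024, Pat, Beta, 20, 26, Ada), (2024, Pat, Beta, 20, 26, Eve), (2024, Pat, Beta, 20, 26, Mo), (2024, Pat, Beta, 20, 26, Ola), (2024, Pat, Beta, 20, 26, Rae)}
π_{sname, year, aname, aid} gives {(Ada, 2001, Pat, 20), (Ada, 2009, Pat, 20), (Ada, 2024, Pat, 20), (Eve, 2001, Pat, 20), (Eve, 2009, Pat, 20), (Eve, 2024, Pat, 20), (Kim, 1993, Pat, 22), (Kim, 1998, Pat, 22), (Kim, 2013, Pat, 22), (Mo, 2001, Pat, 20), (Mo, 2009, Pat, 20), (Mo, 2024, Pat, 20), (Ola, 2001, Pat, 20), (Ola, 2009, Pat, 20), (Ola, 2024, Pat, 20), (Rae, 2001, Pat, 20), (Rae, 2009, Pat, 20), (Rae, 2024, Pat, 20), (Uma, 1993, Pat, 22), (Uma, 1998, Pat, 22), (Uma, 2013, Pat, 22), (Wes, 1993, Pat, 22), (Wes, 1998, Pat, 22), (Wes, 2013, Pat, 22), (Xia, 1993, Pat, 22), (Xia, 1998, Pat, 22), (Xia, 2013, Pat, 22)}.
Selection year ≥ 1998: {(Ada, 2001, Pat, 20), (Ada, 2009, Pat, 20), (Ada, 2024, Pat, 20), (Eve, 2001, Pat, 20), (Eve, 2009, Pat, 20), (Eve, 2024, Pat, 20), (Kim, 1998, Pat, 22), (Kim, 2013, Pat, 22), (Mo, 2001, Pat, 20), (Mo, 2009, Pat, 20), (Mo, 2024, Pat, 20), (Ola, 2001, Pat, 20), (Ola, 2009, Pat, 20), (Ola, 2024, Pat, 20), (Rae, 2001, Pat, 20), (Rae, 2009, Pat, 20), (Rae, 2024, Pat, 20), (Uma, 1998, Pat, 22), (Uma, 2013, Pat, 22), (Wes, 1998, Pat, 22), (Wes, 2013, Pat, 22), (Xia, 1998, Pat, 22), (Xia, 2013, Pat, 22)}
Selection sname ≠ Xia: {(Ada, 2001, Pat, 20), (Ada, 2009, Pat, 20), (Ada, 2024, Pat, 20), (Eve, 2001, Pat, 20), (Eve, 2009, Pat, 20), (Eve, 2024, Pat, 20), (Kim, 1998, Pat, 22), (Kim, 2013, Pat, 22), (Mo, 2001, Pat, 20), (Mo, 2009, Pat, 20), (Mo, 2024, Pat, 20), (Ola, 2001, Pat, 20), (Ola, 2009, Pat, 20), (Ola, 2024, Pat, 20), (Rae, 2001, Pat, 20), (Rae, 2009, Pat, 20), (Rae, 2024, Pat, 20), (Uma, 1998, Pat, 22), (Uma, 2013, Pat, 22), (Wes, 1998, Pat, 22), (Wes, 2013, Pat, 22)}
π_{aname, year} gives {(Pat, 1998), (Pat, 2001), (Pat, 2009), (Pat, 2013), (Pat, 2024)} (16 duplicate(s) eliminated).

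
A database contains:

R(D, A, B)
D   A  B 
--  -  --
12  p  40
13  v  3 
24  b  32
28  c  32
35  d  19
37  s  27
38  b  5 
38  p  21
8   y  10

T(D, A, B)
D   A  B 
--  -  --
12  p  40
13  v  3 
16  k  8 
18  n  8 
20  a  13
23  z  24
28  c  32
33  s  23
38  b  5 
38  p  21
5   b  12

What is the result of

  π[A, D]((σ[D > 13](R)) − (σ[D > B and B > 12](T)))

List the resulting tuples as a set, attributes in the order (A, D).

{(b, 24), (b, 38), (c, 28), (d, 35), (s, 37)}

Apply σ_{D > 13}; surviving tuples: {(24, b, 32), (28, c, 32), (35, d, 19), (37, s, 27), (38, b, 5), (38, p, 21)}
Apply σ_{D > B and B > 12}; surviving tuples: {(20, a, 13), (33, s, 23), (38, p, 21)}
Difference: {(24, b, 32), (28, c, 32), (35, d, 19), (37, s, 27), (38, b, 5), (38, p, 21)} with {(20, a, 13), (33, s, 23), (38, p, 21)} → {(24, b, 32), (28, c, 32), (35, d, 19), (37, s, 27), (38, b, 5)}
π_{A, D} gives {(b, 24), (b, 38), (c, 28), (d, 35), (s, 37)}.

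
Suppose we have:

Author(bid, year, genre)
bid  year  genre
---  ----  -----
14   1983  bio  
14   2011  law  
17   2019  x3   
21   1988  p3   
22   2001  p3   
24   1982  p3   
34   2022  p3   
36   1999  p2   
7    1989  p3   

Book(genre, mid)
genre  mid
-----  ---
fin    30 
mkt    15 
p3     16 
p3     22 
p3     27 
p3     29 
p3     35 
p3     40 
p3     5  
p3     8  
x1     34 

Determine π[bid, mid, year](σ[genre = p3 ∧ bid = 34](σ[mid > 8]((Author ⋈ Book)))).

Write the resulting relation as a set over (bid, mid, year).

Author ⋈ Book (natural join on genre): {(21, 1988, p3, 16), (21, 1988, p3, 22), (21, 1988, p3, 27), (21, 1988, p3, 29), (21, 1988, p3, 35), (21, 1988, p3, 40), (21, 1988, p3, 5), (21, 1988, p3, 8), (22, 2001, p3, 16), (22, 2001, p3, 22), (22, 2001, p3, 27), (22, 2001, p3, 29), (22, 2001, p3, 35), (22, 2001, p3, 40), (22, 2001, p3, 5), (22, 2001, p3, 8), (24, 1982, p3, 16), (24, 1982, p3, 22), (24, 1982, p3, 27), (24, 1982, p3, 29), (24, 1982, p3, 35), (24, 1982, p3, 40), (24, 1982, p3, 5), (24, 1982, p3, 8), (34, 2022, p3, 16), (34, 2022, p3, 22), (34, 2022, p3, 27), (34, 2022, p3, 29), (34, 2022, p3, 35), (34, 2022, p3, 40), (34, 2022, p3, 5), (34, 2022, p3, 8), (7, 1989, p3, 16), (7, 1989, p3, 22), (7, 1989, p3, 27), (7, 1989, p3, 29), (7, 1989, p3, 35), (7, 1989, p3, 40), (7, 1989, p3, 5), (7, 1989, p3, 8)}
Selection mid > 8: {(21, 1988, p3, 16), (21, 1988, p3, 22), (21, 1988, p3, 27), (21, 1988, p3, 29), (21, 1988, p3, 35), (21, 1988, p3, 40), (22, 2001, p3, 16), (22, 2001, p3, 22), (22, 2001, p3, 27), (22, 2001, p3, 29), (22, 2001, p3, 35), (22, 2001, p3, 40), (24, 1982, p3, 16), (24, 1982, p3, 22), (24, 1982, p3, 27), (24, 1982, p3, 29), (24, 1982, p3, 35), (24, 1982, p3, 40), (34, 2022, p3, 16), (34, 2022, p3, 22), (34, 2022, p3, 27), (34, 2022, p3, 29), (34, 2022, p3, 35), (34, 2022, p3, 40), (7, 1989, p3, 16), (7, 1989, p3, 22), (7, 1989, p3, 27), (7, 1989, p3, 29), (7, 1989, p3, 35), (7, 1989, p3, 40)}
Selection genre = p3 ∧ bid = 34: {(34, 2022, p3, 16), (34, 2022, p3, 22), (34, 2022, p3, 27), (34, 2022, p3, 29), (34, 2022, p3, 35), (34, 2022, p3, 40)}
Keep only column(s) bid, mid, year: {(34, 16, 2022), (34, 22, 2022), (34, 27, 2022), (34, 29, 2022), (34, 35, 2022), (34, 40, 2022)}

{(34, 16, 2022), (34, 22, 2022), (34, 27, 2022), (34, 29, 2022), (34, 35, 2022), (34, 40, 2022)}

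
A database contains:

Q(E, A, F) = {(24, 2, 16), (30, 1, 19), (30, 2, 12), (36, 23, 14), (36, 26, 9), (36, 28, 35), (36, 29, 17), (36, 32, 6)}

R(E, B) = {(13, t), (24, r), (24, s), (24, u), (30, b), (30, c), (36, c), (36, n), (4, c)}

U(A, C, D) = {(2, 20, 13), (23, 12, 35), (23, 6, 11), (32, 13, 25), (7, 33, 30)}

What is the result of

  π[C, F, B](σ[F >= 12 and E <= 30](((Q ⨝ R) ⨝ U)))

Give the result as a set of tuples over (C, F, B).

Joining Q and R on E yields {(24, 2, 16, r), (24, 2, 16, s), (24, 2, 16, u), (30, 1, 19, b), (30, 1, 19, c), (30, 2, 12, b), (30, 2, 12, c), (36, 23, 14, c), (36, 23, 14, n), (36, 26, 9, c), (36, 26, 9, n), (36, 28, 35, c), (36, 28, 35, n), (36, 29, 17, c), (36, 29, 17, n), (36, 32, 6, c), (36, 32, 6, n)}.
Joining (Q ⨝ R) and U on A yields {(24, 2, 16, r, 20, 13), (24, 2, 16, s, 20, 13), (24, 2, 16, u, 20, 13), (30, 2, 12, b, 20, 13), (30, 2, 12, c, 20, 13), (36, 23, 14, c, 12, 35), (36, 23, 14, c, 6, 11), (36, 23, 14, n, 12, 35), (36, 23, 14, n, 6, 11), (36, 32, 6, c, 13, 25), (36, 32, 6, n, 13, 25)}.
Filtering on F >= 12 and E <= 30 leaves {(24, 2, 16, r, 20, 13), (24, 2, 16, s, 20, 13), (24, 2, 16, u, 20, 13), (30, 2, 12, b, 20, 13), (30, 2, 12, c, 20, 13)}.
Keep only column(s) C, F, B: {(20, 12, b), (20, 12, c), (20, 16, r), (20, 16, s), (20, 16, u)}

{(20, 12, b), (20, 12, c), (20, 16, r), (20, 16, s), (20, 16, u)}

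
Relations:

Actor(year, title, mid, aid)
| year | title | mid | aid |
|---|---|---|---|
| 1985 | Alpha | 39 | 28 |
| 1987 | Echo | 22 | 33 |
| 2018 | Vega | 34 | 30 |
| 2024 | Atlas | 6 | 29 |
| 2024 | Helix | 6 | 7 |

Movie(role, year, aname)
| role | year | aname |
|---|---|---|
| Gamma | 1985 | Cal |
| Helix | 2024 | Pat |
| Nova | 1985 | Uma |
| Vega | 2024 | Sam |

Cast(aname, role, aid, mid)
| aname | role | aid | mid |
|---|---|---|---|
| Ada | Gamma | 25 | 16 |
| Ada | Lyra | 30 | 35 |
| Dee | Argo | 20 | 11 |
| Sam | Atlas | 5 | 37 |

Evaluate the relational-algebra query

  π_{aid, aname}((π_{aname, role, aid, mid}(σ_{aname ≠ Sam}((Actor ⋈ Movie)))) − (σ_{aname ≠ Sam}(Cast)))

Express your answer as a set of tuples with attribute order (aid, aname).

{(28, Cal), (28, Uma), (29, Pat), (7, Pat)}

Actor ⋈ Movie (natural join on year): {(1985, Alpha, 39, 28, Gamma, Cal), (1985, Alpha, 39, 28, Nova, Uma), (2024, Atlas, 6, 29, Helix, Pat), (2024, Atlas, 6, 29, Vega, Sam), (2024, Helix, 6, 7, Helix, Pat), (2024, Helix, 6, 7, Vega, Sam)}
σ[aname ≠ Sam]: keep tuples satisfying aname ≠ Sam → {(1985, Alpha, 39, 28, Gamma, Cal), (1985, Alpha, 39, 28, Nova, Uma), (2024, Atlas, 6, 29, Helix, Pat), (2024, Helix, 6, 7, Helix, Pat)}
Keep only column(s) aname, role, aid, mid: {(Cal, Gamma, 28, 39), (Pat, Helix, 29, 6), (Pat, Helix, 7, 6), (Uma, Nova, 28, 39)}
σ[aname ≠ Sam]: keep tuples satisfying aname ≠ Sam → {(Ada, Gamma, 25, 16), (Ada, Lyra, 30, 35), (Dee, Argo, 20, 11)}
Difference: {(Cal, Gamma, 28, 39), (Pat, Helix, 29, 6), (Pat, Helix, 7, 6), (Uma, Nova, 28, 39)} with {(Ada, Gamma, 25, 16), (Ada, Lyra, 30, 35), (Dee, Argo, 20, 11)} → {(Cal, Gamma, 28, 39), (Pat, Helix, 29, 6), (Pat, Helix, 7, 6), (Uma, Nova, 28, 39)}
Keep only column(s) aid, aname: {(28, Cal), (28, Uma), (29, Pat), (7, Pat)}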